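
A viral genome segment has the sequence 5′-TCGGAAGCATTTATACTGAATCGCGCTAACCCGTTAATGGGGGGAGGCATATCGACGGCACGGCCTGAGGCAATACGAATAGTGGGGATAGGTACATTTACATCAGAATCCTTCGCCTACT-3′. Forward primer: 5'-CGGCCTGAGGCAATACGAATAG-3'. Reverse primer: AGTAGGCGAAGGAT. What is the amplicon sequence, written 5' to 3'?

Forward primer CGGCCTGAGGCAATACGAATAG is found on the top strand at positions 61–82.
Taking the reverse complement of AGTAGGCGAAGGAT gives ATCCTTCGCCTACT, found at positions 108–121 on the template; the primer anneals here to the top strand with its 3' end pointing upstream.
The product is the template from position 61 through 121 (61 bp).

5'-CGGCCTGAGGCAATACGAATAGTGGGGATAGGTACATTTACATCAGAATCCTTCGCCTACT-3'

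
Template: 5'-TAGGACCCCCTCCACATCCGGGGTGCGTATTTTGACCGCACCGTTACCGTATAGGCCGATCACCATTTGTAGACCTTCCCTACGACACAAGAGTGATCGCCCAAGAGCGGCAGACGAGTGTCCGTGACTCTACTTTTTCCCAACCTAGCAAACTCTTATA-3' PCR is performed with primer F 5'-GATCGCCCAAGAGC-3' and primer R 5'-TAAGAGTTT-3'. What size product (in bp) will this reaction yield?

The forward primer matches the template at positions 95–108.
Reverse complement of the reverse primer: AAACTCTTA. This occurs on the top strand at positions 150–158.
Product length = (reverse-primer end) − (forward-primer start) + 1 = 158 − 95 + 1 = 64 bp.

64 bp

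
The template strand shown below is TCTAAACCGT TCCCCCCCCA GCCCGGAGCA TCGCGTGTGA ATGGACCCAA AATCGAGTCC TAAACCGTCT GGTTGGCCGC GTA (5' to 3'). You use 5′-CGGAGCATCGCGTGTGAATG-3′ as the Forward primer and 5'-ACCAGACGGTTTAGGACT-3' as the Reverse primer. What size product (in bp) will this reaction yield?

Scanning the template, CGGAGCATCGCGTGTGAATG occurs at positions 24–43; this primer anneals to the bottom strand there with its 3' end pointing downstream.
Taking the reverse complement of ACCAGACGGTTTAGGACT gives AGTCCTAAACCGTCTGGT, found at positions 56–73 on the template; the primer anneals here to the top strand with its 3' end pointing upstream.
The product runs from position 24 to position 73, so its length is 73 − 24 + 1 = 50 bp.

50 bp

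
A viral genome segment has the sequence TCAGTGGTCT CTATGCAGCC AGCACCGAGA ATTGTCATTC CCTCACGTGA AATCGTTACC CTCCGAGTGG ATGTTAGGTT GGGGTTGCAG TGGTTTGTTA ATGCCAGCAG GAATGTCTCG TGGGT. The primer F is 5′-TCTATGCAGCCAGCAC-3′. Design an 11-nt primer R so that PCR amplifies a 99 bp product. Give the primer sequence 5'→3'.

5'-GCTGGCATTAA-3'

The forward primer binds at positions 10–25, so a 99 bp product ends at position 10 + 99 − 1 = 108.
The reverse primer anneals to the top strand over positions 98–108, i.e. to TTAATGCCAGC.
Its sequence written 5'→3' is the reverse complement: GCTGGCATTAA.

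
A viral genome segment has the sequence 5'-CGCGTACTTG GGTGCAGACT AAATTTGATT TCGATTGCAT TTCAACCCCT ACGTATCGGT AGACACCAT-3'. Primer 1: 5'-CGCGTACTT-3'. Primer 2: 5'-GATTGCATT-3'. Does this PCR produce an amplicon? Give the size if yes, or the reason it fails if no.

No product — both primers anneal to the same strand and extend in the same direction.

Primer 1 (CGCGTACTT) matches the top strand at positions 1–9 (3' end points downstream).
Primer 2 (GATTGCATT) also matches the top strand directly, at positions 33–41 — its reverse complement AATGCAATC is not present.
Both primers anneal to the bottom strand with 3' ends pointing the same way, so neither can prime synthesis back toward the other.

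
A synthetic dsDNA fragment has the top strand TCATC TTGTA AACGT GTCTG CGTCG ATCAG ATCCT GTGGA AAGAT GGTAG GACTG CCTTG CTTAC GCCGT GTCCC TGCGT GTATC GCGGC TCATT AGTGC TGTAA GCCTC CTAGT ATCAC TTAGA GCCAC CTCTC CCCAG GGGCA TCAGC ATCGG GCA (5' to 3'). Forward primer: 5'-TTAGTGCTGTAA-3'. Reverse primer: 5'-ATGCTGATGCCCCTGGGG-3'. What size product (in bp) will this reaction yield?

59 bp

Scanning the template, TTAGTGCTGTAA occurs at positions 94–105; this primer anneals to the bottom strand there with its 3' end pointing downstream.
The reverse primer's reverse complement is CCCCAGGGGCATCAGCAT, which matches the template at positions 135–152.
Amplicon spans positions 94–152: 59 bp.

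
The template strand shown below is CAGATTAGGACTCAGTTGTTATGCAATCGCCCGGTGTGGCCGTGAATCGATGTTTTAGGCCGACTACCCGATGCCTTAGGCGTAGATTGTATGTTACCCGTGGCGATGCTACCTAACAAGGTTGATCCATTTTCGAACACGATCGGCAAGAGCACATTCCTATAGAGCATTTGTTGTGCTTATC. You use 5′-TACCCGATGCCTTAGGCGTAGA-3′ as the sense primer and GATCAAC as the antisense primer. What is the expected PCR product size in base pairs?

63 bp

The forward primer matches the template at positions 65–86.
Reverse complement of the reverse primer: GTTGATC. This occurs on the top strand at positions 121–127.
Product length = (reverse-primer end) − (forward-primer start) + 1 = 127 − 65 + 1 = 63 bp.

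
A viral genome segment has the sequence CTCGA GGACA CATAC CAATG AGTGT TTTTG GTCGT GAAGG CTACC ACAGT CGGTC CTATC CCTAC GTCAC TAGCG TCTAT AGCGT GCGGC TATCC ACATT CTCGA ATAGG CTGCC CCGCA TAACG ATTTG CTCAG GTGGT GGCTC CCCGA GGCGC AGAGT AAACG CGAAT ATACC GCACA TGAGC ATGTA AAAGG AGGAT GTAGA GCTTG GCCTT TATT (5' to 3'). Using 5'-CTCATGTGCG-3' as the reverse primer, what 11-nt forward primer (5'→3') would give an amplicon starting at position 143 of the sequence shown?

The reverse primer's reverse complement CGCACATGAG matches the template at positions 175–184; the product starts at position 143.
The forward primer is identical to the top strand over positions 143–153: CTCCCCGAGGC.

5'-CTCCCCGAGGC-3'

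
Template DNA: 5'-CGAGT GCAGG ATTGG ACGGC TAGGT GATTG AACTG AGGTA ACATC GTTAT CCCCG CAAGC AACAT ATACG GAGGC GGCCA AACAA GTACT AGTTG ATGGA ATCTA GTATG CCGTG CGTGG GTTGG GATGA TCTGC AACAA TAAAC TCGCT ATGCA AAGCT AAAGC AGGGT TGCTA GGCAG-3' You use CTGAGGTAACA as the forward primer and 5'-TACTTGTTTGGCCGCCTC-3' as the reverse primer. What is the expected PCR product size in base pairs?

56 bp

Scanning the template, CTGAGGTAACA occurs at positions 33–43; this primer anneals to the bottom strand there with its 3' end pointing downstream.
Reverse complement of the reverse primer: GAGGCGGCCAAACAAGTA. This occurs on the top strand at positions 71–88.
Product length = (reverse-primer end) − (forward-primer start) + 1 = 88 − 33 + 1 = 56 bp.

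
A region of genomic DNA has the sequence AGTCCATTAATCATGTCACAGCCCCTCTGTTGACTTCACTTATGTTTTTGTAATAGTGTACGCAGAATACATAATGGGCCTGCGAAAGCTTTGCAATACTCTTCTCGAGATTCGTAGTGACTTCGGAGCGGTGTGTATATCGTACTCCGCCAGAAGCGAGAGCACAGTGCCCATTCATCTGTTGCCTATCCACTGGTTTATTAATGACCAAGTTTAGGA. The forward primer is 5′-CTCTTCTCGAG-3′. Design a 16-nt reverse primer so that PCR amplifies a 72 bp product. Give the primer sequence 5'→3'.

5'-GCACTGTGCTCTCGCT-3'

The forward primer binds at positions 99–109, so a 72 bp product ends at position 99 + 72 − 1 = 170.
The reverse primer anneals to the top strand over positions 155–170, i.e. to AGCGAGAGCACAGTGC.
Its sequence written 5'→3' is the reverse complement: GCACTGTGCTCTCGCT.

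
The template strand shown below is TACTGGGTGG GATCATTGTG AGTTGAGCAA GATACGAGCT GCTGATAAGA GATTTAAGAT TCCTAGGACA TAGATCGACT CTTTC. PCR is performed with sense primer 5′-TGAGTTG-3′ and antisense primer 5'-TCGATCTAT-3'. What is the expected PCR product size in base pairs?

The forward primer matches the template at positions 19–25.
Taking the reverse complement of TCGATCTAT gives ATAGATCGA, found at positions 70–78 on the template; the primer anneals here to the top strand with its 3' end pointing upstream.
The product runs from position 19 to position 78, so its length is 78 − 19 + 1 = 60 bp.

60 bp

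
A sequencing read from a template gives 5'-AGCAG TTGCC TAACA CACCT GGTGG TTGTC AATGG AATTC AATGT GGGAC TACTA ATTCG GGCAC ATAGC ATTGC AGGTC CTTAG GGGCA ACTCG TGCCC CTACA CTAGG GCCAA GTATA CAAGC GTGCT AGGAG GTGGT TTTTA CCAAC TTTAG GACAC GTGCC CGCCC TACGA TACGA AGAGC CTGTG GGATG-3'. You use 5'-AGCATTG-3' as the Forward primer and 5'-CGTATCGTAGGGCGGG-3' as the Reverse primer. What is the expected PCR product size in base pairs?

Scanning the template, AGCATTG occurs at positions 68–74; this primer anneals to the bottom strand there with its 3' end pointing downstream.
The reverse primer's reverse complement is CCCGCCCTACGATACG, which matches the template at positions 164–179.
Amplicon spans positions 68–179: 112 bp.

112 bp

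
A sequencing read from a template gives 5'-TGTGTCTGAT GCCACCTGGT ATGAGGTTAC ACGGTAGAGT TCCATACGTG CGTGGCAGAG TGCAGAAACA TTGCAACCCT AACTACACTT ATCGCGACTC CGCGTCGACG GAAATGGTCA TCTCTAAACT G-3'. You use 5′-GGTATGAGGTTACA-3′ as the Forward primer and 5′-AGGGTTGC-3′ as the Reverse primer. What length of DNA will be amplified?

The forward primer matches the template at positions 18–31.
Reverse complement of the reverse primer: GCAACCCT. This occurs on the top strand at positions 73–80.
The product runs from position 18 to position 80, so its length is 80 − 18 + 1 = 63 bp.

63 bp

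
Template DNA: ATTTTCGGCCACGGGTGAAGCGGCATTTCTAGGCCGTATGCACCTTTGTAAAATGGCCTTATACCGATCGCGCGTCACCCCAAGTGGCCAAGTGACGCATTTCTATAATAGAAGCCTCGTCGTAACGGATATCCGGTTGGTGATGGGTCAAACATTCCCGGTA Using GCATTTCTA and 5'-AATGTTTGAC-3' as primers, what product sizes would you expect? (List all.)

134 bp, 60 bp

The forward primer GCATTTCTA matches the top strand at positions 23–31, 97–105.
The reverse primer's reverse complement is GTCAAACATT, matching at positions 147–156.
Each forward site pairs with the reverse site to give a product ending at position 156: sizes 134, 60 bp.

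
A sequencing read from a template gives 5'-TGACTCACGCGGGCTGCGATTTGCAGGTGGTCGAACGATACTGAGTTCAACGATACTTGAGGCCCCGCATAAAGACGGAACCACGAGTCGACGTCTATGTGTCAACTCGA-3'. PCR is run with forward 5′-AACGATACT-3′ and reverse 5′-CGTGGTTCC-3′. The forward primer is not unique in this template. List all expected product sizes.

52 bp, 37 bp

The forward primer AACGATACT matches the top strand at positions 34–42, 49–57.
The reverse primer's reverse complement is GGAACCACG, matching at positions 77–85.
Each forward site pairs with the reverse site to give a product ending at position 85: sizes 52, 37 bp.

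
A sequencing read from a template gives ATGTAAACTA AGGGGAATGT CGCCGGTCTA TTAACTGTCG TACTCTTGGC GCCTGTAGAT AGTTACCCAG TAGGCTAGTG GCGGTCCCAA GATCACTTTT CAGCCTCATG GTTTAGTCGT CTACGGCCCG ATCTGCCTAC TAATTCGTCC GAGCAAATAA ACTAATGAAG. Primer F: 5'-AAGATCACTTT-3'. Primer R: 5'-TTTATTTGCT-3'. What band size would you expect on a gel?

Scanning the template, AAGATCACTTT occurs at positions 89–99; this primer anneals to the bottom strand there with its 3' end pointing downstream.
Taking the reverse complement of TTTATTTGCT gives AGCAAATAAA, found at positions 152–161 on the template; the primer anneals here to the top strand with its 3' end pointing upstream.
Amplicon spans positions 89–161: 73 bp.

73 bp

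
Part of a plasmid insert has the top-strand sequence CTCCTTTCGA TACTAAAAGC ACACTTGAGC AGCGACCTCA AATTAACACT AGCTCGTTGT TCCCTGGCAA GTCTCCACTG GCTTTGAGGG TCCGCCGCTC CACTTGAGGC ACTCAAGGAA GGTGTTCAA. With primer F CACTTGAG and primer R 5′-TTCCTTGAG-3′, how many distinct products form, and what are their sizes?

The forward primer CACTTGAG matches the top strand at positions 22–29, 101–108.
The reverse primer's reverse complement is CTCAAGGAA, matching at positions 112–120.
Each forward site pairs with the reverse site to give a product ending at position 120: sizes 99, 20 bp.

Two products: 99 bp, 20 bp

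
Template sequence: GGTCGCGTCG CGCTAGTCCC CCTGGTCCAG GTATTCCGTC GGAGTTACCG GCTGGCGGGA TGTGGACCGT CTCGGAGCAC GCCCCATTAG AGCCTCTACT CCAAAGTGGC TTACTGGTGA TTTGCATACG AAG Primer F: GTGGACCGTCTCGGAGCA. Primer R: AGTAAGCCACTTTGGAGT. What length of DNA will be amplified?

Forward primer GTGGACCGTCTCGGAGCA is found on the top strand at positions 62–79.
Taking the reverse complement of AGTAAGCCACTTTGGAGT gives ACTCCAAAGTGGCTTACT, found at positions 98–115 on the template; the primer anneals here to the top strand with its 3' end pointing upstream.
Amplicon spans positions 62–115: 54 bp.

54 bp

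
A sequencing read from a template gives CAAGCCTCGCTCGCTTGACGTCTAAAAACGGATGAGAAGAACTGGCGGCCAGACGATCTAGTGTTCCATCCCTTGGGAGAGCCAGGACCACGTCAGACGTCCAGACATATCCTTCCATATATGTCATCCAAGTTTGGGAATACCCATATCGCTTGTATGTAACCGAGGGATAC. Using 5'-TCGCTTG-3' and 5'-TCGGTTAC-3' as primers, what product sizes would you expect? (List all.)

156 bp, 18 bp

The forward primer TCGCTTG matches the top strand at positions 11–17, 149–155.
The reverse primer's reverse complement is GTAACCGA, matching at positions 159–166.
Each forward site pairs with the reverse site to give a product ending at position 166: sizes 156, 18 bp.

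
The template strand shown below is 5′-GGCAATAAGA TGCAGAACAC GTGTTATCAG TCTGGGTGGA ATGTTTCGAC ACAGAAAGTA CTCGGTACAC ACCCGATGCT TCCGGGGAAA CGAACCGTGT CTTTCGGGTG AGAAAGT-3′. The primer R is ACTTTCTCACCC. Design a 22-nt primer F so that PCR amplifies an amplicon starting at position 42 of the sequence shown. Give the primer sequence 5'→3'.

The reverse primer's reverse complement GGGTGAGAAAGT matches the template at positions 106–117; the product starts at position 42.
The forward primer is identical to the top strand over positions 42–63: TGTTTCGACACAGAAAGTACTC.

5'-TGTTTCGACACAGAAAGTACTC-3'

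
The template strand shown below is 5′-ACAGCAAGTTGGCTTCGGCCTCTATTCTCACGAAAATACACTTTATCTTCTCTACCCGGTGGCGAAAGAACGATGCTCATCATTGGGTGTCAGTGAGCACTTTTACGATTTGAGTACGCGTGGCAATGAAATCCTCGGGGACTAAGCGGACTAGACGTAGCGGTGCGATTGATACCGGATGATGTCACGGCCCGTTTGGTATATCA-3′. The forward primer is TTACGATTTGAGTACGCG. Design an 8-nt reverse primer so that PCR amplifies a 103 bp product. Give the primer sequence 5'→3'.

The forward primer binds at positions 103–120, so a 103 bp product ends at position 103 + 103 − 1 = 205.
The reverse primer anneals to the top strand over positions 198–205, i.e. to GGTATATC.
Its sequence written 5'→3' is the reverse complement: GATATACC.

5'-GATATACC-3'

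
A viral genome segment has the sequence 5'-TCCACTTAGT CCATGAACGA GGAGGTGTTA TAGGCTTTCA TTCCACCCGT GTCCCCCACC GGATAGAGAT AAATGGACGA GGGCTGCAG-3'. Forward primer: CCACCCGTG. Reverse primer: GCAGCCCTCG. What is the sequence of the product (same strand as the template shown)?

5'-CCACCCGTGTCCCCCACCGGATAGAGATAAATGGACGAGGGCTGC-3'

The forward primer matches the template at positions 43–51.
Reverse complement of the reverse primer: CGAGGGCTGC. This occurs on the top strand at positions 78–87.
The product is the template from position 43 through 87 (45 bp).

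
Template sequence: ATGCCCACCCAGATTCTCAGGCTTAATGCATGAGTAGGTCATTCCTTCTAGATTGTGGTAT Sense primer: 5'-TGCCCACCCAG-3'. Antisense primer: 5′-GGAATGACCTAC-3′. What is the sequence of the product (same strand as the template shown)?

The forward primer matches the template at positions 2–12.
The reverse primer's reverse complement is GTAGGTCATTCC, which matches the template at positions 34–45.
The product is the template from position 2 through 45 (44 bp).

5'-TGCCCACCCAGATTCTCAGGCTTAATGCATGAGTAGGTCATTCC-3'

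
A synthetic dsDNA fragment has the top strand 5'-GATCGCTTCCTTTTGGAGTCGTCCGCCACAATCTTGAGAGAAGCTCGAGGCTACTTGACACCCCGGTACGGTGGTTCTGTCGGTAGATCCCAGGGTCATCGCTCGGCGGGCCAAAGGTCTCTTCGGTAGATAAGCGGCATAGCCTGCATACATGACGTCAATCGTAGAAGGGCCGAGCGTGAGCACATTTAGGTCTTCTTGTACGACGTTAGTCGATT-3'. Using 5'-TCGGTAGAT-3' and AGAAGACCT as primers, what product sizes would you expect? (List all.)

The forward primer TCGGTAGAT matches the top strand at positions 80–88, 123–131.
The reverse primer's reverse complement is AGGTCTTCT, matching at positions 191–199.
Each forward site pairs with the reverse site to give a product ending at position 199: sizes 120, 77 bp.

120 bp, 77 bp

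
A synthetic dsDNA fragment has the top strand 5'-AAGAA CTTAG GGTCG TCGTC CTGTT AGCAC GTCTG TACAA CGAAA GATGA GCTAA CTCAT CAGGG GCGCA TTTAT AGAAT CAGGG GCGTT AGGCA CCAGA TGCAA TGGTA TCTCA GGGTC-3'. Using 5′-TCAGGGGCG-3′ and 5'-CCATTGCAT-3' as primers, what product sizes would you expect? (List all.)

The forward primer TCAGGGGCG matches the top strand at positions 60–68, 80–88.
The reverse primer's reverse complement is ATGCAATGG, matching at positions 100–108.
Each forward site pairs with the reverse site to give a product ending at position 108: sizes 49, 29 bp.

49 bp, 29 bp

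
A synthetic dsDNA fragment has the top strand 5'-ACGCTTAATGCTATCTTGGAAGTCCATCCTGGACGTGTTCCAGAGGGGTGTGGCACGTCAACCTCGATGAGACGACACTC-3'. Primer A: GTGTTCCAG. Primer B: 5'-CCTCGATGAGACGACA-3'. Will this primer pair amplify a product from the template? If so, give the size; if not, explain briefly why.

No product — both primers anneal to the same strand and extend in the same direction.

Primer A (GTGTTCCAG) matches the top strand at positions 35–43 (3' end points downstream).
Primer B (CCTCGATGAGACGACA) also matches the top strand directly, at positions 62–77 — its reverse complement TGTCGTCTCATCGAGG is not present.
Both primers anneal to the bottom strand with 3' ends pointing the same way, so neither can prime synthesis back toward the other.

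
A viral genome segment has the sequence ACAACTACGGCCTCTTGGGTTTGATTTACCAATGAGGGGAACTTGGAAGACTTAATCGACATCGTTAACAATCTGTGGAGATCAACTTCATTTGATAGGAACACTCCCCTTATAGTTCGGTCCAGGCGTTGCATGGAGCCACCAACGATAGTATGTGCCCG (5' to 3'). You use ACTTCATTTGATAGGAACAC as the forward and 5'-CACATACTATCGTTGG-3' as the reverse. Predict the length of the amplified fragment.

73 bp

Forward primer ACTTCATTTGATAGGAACAC is found on the top strand at positions 85–104.
The reverse primer's reverse complement is CCAACGATAGTATGTG, which matches the template at positions 142–157.
Product length = (reverse-primer end) − (forward-primer start) + 1 = 157 − 85 + 1 = 73 bp.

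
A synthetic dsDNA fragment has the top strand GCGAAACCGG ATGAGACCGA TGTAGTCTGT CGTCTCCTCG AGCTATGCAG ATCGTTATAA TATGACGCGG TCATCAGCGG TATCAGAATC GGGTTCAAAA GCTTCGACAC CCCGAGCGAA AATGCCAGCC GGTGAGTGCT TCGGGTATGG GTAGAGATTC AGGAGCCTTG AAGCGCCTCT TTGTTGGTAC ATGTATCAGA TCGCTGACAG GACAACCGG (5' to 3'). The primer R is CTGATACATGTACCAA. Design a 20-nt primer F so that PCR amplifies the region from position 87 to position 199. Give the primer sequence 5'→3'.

5'-AATCGGGTTCAAAAGCTTCG-3'

The reverse primer's reverse complement TTGGTACATGTATCAG matches the template at positions 184–199; the product starts at position 87.
The forward primer is identical to the top strand over positions 87–106: AATCGGGTTCAAAAGCTTCG.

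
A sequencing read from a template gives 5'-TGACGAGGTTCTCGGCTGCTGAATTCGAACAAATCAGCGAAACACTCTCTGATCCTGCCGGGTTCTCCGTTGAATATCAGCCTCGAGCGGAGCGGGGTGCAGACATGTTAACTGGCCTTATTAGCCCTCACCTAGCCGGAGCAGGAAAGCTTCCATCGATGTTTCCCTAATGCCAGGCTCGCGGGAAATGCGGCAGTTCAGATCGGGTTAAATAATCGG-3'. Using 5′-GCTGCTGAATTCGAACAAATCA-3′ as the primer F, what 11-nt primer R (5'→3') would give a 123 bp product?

5'-GGCTAGGTGAG-3'

The forward primer binds at positions 15–36, so a 123 bp product ends at position 15 + 123 − 1 = 137.
The reverse primer anneals to the top strand over positions 127–137, i.e. to CTCACCTAGCC.
Its sequence written 5'→3' is the reverse complement: GGCTAGGTGAG.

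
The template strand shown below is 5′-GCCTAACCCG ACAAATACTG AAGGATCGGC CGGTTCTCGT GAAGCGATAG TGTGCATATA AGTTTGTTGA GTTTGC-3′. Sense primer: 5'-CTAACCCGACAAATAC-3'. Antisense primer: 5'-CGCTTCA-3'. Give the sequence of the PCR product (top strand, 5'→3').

5'-CTAACCCGACAAATACTGAAGGATCGGCCGGTTCTCGTGAAGCG-3'

The forward primer matches the template at positions 3–18.
Reverse complement of the reverse primer: TGAAGCG. This occurs on the top strand at positions 40–46.
The product is the template from position 3 through 46 (44 bp).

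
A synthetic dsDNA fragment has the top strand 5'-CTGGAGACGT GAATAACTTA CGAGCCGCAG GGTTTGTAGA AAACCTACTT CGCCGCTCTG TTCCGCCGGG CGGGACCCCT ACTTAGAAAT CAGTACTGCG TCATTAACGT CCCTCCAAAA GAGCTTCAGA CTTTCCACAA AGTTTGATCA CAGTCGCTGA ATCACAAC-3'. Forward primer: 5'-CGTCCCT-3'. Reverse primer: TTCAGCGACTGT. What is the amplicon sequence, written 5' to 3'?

5'-CGTCCCTCCAAAAGAGCTTCAGACTTTCCACAAAGTTTGATCACAGTCGCTGAA-3'

The forward primer matches the template at positions 108–114.
Reverse complement of the reverse primer: ACAGTCGCTGAA. This occurs on the top strand at positions 150–161.
The product is the template from position 108 through 161 (54 bp).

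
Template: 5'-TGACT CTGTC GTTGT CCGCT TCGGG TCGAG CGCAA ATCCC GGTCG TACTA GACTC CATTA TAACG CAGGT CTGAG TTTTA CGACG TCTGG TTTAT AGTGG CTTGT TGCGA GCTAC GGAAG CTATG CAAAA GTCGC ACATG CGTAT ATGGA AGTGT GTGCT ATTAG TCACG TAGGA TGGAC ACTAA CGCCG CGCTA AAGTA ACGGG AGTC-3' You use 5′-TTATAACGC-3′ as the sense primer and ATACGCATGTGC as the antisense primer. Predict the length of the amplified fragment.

88 bp

The forward primer matches the template at positions 58–66.
Reverse complement of the reverse primer: GCACATGCGTAT. This occurs on the top strand at positions 134–145.
Amplicon spans positions 58–145: 88 bp.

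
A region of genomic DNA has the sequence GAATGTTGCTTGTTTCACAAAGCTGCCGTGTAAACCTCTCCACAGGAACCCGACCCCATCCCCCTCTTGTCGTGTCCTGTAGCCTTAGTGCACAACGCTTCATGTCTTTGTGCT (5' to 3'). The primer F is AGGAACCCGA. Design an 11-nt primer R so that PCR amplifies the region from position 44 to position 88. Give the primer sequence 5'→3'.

The product's 3' end on the top strand is position 88.
The reverse primer anneals to the top strand over positions 78–88, i.e. to TGTAGCCTTAG.
Its sequence written 5'→3' is the reverse complement: CTAAGGCTACA.

5'-CTAAGGCTACA-3'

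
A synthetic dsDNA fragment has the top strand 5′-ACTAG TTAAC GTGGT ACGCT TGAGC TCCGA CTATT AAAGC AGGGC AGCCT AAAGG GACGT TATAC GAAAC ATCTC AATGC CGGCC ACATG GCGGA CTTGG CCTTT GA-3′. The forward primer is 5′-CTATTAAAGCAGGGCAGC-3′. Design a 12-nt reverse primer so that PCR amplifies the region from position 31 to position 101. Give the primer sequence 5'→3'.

The product's 3' end on the top strand is position 101.
The reverse primer anneals to the top strand over positions 90–101, i.e. to GGCGGACTTGGC.
Its sequence written 5'→3' is the reverse complement: GCCAAGTCCGCC.

5'-GCCAAGTCCGCC-3'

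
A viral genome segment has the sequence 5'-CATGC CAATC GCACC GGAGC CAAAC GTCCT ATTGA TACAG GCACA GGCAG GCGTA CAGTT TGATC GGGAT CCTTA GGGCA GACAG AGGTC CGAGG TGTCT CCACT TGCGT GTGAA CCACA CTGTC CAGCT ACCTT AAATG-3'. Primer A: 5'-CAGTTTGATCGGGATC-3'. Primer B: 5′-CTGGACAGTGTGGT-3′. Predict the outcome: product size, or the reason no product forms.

Primer A (CAGTTTGATCGGGATC) matches the top strand at positions 56–71; it acts as a forward primer.
Primer B's reverse complement is ACCACACTGTCCAG, matching the top strand at positions 115–128; it acts as a reverse primer.
The 3' ends face each other across positions 56–128, giving a 73 bp product.

Yes — a 73 bp product.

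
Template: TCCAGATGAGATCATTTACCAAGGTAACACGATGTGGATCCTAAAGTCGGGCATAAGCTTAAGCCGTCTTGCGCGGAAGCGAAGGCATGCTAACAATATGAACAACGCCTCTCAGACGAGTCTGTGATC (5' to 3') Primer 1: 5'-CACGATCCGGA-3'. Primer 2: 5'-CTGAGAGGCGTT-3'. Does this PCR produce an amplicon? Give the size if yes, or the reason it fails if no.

Primer 1 (CACGATCCGGA) does not match the top strand, and its reverse complement TCCGGATCGTG does not match either.
With no annealing site for primer 1, no amplification occurs.

No product — primer 1 has no binding site in the template.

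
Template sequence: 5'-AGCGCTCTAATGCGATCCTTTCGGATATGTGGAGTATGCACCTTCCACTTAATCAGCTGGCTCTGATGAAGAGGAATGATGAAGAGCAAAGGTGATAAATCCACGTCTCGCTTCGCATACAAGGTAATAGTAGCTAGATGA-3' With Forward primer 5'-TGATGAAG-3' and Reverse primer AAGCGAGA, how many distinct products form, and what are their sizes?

The forward primer TGATGAAG matches the top strand at positions 64–71, 77–84.
The reverse primer's reverse complement is TCTCGCTT, matching at positions 106–113.
Each forward site pairs with the reverse site to give a product ending at position 113: sizes 50, 37 bp.

Two products: 50 bp, 37 bp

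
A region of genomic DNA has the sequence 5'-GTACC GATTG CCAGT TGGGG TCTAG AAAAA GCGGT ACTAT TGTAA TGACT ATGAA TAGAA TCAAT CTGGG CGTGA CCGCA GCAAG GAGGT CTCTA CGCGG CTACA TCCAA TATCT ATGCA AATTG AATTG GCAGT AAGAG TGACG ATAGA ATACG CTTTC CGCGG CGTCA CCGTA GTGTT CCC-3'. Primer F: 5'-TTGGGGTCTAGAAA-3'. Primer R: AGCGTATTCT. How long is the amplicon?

Scanning the template, TTGGGGTCTAGAAA occurs at positions 15–28; this primer anneals to the bottom strand there with its 3' end pointing downstream.
Reverse complement of the reverse primer: AGAATACGCT. This occurs on the top strand at positions 148–157.
Product length = (reverse-primer end) − (forward-primer start) + 1 = 157 − 15 + 1 = 143 bp.

143 bp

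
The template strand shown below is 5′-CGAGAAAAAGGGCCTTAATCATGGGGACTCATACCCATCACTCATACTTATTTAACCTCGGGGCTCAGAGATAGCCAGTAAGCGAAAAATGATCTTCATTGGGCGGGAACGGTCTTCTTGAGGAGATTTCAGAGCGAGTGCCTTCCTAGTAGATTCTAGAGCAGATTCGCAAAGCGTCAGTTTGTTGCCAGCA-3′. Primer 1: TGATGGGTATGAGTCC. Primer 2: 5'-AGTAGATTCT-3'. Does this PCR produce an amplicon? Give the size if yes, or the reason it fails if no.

Primer 1 (TGATGGGTATGAGTCC) has reverse complement GGACTCATACCCATCA, which matches the top strand at positions 25–40; primer 1 anneals to the top strand there with its 3' end pointing upstream toward position 25.
Primer 2 (AGTAGATTCT) matches the top strand directly at positions 148–157; it anneals to the bottom strand with its 3' end pointing downstream toward position 157.
The 3' ends diverge (primer 1 extends toward position 1, primer 2 toward position 193), so the primers never converge on a shared product.

No product — the primers' 3' ends point away from each other.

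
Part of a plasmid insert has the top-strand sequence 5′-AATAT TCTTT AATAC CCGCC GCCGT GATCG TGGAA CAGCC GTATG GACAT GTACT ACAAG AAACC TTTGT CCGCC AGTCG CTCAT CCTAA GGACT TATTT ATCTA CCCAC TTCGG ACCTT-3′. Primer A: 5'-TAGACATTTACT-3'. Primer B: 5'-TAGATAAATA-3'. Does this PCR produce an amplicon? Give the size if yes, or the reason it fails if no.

Primer A (TAGACATTTACT) does not match the top strand, and its reverse complement AGTAAATGTCTA does not match either.
With no annealing site for primer A, no amplification occurs.

No product — primer A has no binding site in the template.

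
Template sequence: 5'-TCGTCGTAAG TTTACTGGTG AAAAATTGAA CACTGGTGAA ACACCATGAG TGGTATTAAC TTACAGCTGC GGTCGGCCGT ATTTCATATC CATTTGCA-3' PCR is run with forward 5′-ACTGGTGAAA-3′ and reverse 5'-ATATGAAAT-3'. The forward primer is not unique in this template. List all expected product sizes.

The forward primer ACTGGTGAAA matches the top strand at positions 14–23, 32–41.
The reverse primer's reverse complement is ATTTCATAT, matching at positions 81–89.
Each forward site pairs with the reverse site to give a product ending at position 89: sizes 76, 58 bp.

76 bp, 58 bp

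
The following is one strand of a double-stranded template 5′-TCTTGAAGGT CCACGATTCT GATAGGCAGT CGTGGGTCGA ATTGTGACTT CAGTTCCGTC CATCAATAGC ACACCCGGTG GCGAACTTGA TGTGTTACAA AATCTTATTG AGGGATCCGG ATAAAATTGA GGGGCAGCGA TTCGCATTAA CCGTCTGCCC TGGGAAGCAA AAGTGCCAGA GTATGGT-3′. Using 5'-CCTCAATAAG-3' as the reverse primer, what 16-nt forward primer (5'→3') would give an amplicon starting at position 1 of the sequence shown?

The reverse primer's reverse complement CTTATTGAGG matches the template at positions 104–113; the product starts at position 1.
The forward primer is identical to the top strand over positions 1–16: TCTTGAAGGTCCACGA.

5'-TCTTGAAGGTCCACGA-3'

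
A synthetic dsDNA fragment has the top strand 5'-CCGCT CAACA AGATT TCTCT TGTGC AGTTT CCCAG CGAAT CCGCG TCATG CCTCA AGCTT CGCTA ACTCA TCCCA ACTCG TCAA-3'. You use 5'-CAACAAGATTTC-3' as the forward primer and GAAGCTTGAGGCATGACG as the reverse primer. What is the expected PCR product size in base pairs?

56 bp

Forward primer CAACAAGATTTC is found on the top strand at positions 6–17.
Reverse complement of the reverse primer: CGTCATGCCTCAAGCTTC. This occurs on the top strand at positions 44–61.
The product runs from position 6 to position 61, so its length is 61 − 6 + 1 = 56 bp.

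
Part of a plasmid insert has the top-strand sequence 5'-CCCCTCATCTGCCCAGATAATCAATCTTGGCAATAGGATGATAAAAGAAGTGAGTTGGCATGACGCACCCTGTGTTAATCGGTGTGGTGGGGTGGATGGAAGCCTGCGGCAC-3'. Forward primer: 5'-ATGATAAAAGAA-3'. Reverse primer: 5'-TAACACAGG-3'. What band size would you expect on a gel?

Scanning the template, ATGATAAAAGAA occurs at positions 38–49; this primer anneals to the bottom strand there with its 3' end pointing downstream.
Taking the reverse complement of TAACACAGG gives CCTGTGTTA, found at positions 69–77 on the template; the primer anneals here to the top strand with its 3' end pointing upstream.
The product runs from position 38 to position 77, so its length is 77 − 38 + 1 = 40 bp.

40 bp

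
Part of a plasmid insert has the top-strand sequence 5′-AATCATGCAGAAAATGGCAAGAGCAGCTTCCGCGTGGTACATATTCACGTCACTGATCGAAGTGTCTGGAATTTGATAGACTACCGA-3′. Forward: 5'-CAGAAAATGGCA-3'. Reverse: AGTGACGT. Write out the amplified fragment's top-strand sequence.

5'-CAGAAAATGGCAAGAGCAGCTTCCGCGTGGTACATATTCACGTCACT-3'

Scanning the template, CAGAAAATGGCA occurs at positions 8–19; this primer anneals to the bottom strand there with its 3' end pointing downstream.
Reverse complement of the reverse primer: ACGTCACT. This occurs on the top strand at positions 47–54.
The product is the template from position 8 through 54 (47 bp).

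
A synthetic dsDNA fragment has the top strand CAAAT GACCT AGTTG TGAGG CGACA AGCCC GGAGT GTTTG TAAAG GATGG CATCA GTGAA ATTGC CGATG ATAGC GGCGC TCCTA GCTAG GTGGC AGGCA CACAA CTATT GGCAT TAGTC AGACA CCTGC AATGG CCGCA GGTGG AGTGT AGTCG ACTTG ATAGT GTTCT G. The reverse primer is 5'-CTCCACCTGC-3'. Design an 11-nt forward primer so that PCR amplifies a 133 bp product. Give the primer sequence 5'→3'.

5'-GTGAGGCGACA-3'

The reverse primer's reverse complement GCAGGTGGAG matches the template at positions 138–147, so the product ends at position 147.
A 133 bp product then starts at position 147 − 133 + 1 = 15.
The forward primer is identical to the top strand there: GTGAGGCGACA.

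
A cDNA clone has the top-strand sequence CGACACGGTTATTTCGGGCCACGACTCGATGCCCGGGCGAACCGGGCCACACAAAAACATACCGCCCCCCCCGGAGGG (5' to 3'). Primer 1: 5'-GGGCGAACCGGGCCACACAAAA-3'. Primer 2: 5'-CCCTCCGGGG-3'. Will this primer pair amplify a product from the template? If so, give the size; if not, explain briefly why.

Primer 1 (GGGCGAACCGGGCCACACAAAA) matches the top strand at positions 35–56; it acts as a forward primer.
Primer 2's reverse complement is CCCCGGAGGG, matching the top strand at positions 69–78; it acts as a reverse primer.
The 3' ends face each other across positions 35–78, giving a 44 bp product.

Yes — a 44 bp product.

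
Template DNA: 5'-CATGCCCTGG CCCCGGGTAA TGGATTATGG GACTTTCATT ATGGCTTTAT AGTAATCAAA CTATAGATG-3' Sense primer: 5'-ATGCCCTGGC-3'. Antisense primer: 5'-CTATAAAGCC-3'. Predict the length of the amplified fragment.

The forward primer matches the template at positions 2–11.
Taking the reverse complement of CTATAAAGCC gives GGCTTTATAG, found at positions 43–52 on the template; the primer anneals here to the top strand with its 3' end pointing upstream.
Amplicon spans positions 2–52: 51 bp.

51 bp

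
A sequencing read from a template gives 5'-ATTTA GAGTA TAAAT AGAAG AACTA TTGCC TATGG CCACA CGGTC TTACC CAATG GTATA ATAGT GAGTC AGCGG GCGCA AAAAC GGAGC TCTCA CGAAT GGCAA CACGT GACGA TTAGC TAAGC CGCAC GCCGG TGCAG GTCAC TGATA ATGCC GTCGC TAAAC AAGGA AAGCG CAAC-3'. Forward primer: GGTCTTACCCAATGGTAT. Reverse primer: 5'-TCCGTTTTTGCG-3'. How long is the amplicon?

Scanning the template, GGTCTTACCCAATGGTAT occurs at positions 42–59; this primer anneals to the bottom strand there with its 3' end pointing downstream.
Taking the reverse complement of TCCGTTTTTGCG gives CGCAAAAACGGA, found at positions 77–88 on the template; the primer anneals here to the top strand with its 3' end pointing upstream.
Amplicon spans positions 42–88: 47 bp.

47 bp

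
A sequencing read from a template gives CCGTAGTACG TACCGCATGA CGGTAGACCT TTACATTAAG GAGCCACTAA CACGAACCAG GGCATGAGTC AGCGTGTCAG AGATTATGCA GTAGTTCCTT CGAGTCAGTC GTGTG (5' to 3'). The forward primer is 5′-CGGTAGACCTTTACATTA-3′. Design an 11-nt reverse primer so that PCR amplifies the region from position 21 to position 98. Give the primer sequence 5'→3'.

The product's 3' end on the top strand is position 98.
The reverse primer anneals to the top strand over positions 88–98, i.e. to GCAGTAGTTCC.
Its sequence written 5'→3' is the reverse complement: GGAACTACTGC.

5'-GGAACTACTGC-3'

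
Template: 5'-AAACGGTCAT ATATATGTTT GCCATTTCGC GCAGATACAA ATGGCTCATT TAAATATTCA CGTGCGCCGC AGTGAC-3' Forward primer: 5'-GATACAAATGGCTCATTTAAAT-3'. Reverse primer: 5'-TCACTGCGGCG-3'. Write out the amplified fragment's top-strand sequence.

Forward primer GATACAAATGGCTCATTTAAAT is found on the top strand at positions 34–55.
Taking the reverse complement of TCACTGCGGCG gives CGCCGCAGTGA, found at positions 65–75 on the template; the primer anneals here to the top strand with its 3' end pointing upstream.
The product is the template from position 34 through 75 (42 bp).

5'-GATACAAATGGCTCATTTAAATATTCACGTGCGCCGCAGTGA-3'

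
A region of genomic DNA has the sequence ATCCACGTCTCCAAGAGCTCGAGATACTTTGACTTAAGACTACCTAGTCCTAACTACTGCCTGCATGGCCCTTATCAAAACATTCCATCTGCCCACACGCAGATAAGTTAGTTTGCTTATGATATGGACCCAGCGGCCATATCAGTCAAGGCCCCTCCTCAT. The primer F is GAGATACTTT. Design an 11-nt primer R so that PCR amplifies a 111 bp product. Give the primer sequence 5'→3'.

The forward primer binds at positions 21–30, so a 111 bp product ends at position 21 + 111 − 1 = 131.
The reverse primer anneals to the top strand over positions 121–131, i.e. to GATATGGACCC.
Its sequence written 5'→3' is the reverse complement: GGGTCCATATC.

5'-GGGTCCATATC-3'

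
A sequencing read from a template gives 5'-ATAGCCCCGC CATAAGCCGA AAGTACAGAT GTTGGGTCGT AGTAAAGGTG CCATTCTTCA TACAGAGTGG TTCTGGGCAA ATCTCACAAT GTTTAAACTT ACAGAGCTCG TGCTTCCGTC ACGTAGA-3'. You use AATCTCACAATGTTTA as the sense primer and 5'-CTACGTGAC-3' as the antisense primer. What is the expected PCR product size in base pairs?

47 bp

The forward primer matches the template at positions 80–95.
The reverse primer's reverse complement is GTCACGTAG, which matches the template at positions 118–126.
Amplicon spans positions 80–126: 47 bp.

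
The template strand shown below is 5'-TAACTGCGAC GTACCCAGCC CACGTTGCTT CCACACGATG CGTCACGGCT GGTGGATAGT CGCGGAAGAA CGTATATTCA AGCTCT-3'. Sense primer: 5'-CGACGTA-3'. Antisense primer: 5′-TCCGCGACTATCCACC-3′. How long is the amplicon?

60 bp

Forward primer CGACGTA is found on the top strand at positions 7–13.
Reverse complement of the reverse primer: GGTGGATAGTCGCGGA. This occurs on the top strand at positions 51–66.
The product runs from position 7 to position 66, so its length is 66 − 7 + 1 = 60 bp.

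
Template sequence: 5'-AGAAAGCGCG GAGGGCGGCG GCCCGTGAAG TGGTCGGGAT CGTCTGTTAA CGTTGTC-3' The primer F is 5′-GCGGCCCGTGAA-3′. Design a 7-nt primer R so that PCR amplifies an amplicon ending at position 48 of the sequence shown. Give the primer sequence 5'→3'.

The forward primer binds at positions 18–29; the product's 3' end on the top strand is position 48.
The reverse primer anneals to the top strand over positions 42–48, i.e. to GTCTGTT.
Its sequence written 5'→3' is the reverse complement: AACAGAC.

5'-AACAGAC-3'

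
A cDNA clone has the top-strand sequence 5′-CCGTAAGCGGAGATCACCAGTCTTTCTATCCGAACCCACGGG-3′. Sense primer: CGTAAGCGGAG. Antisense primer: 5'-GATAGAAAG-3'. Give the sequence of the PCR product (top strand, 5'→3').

5'-CGTAAGCGGAGATCACCAGTCTTTCTATC-3'

The forward primer matches the template at positions 2–12.
Reverse complement of the reverse primer: CTTTCTATC. This occurs on the top strand at positions 22–30.
The product is the template from position 2 through 30 (29 bp).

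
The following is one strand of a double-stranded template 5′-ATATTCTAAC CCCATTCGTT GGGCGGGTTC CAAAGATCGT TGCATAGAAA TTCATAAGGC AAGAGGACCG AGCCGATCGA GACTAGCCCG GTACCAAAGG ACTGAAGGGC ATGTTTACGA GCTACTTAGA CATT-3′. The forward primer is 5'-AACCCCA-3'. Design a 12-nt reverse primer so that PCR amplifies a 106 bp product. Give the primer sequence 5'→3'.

5'-CATGCCCTTCAG-3'

The forward primer binds at positions 8–14, so a 106 bp product ends at position 8 + 106 − 1 = 113.
The reverse primer anneals to the top strand over positions 102–113, i.e. to CTGAAGGGCATG.
Its sequence written 5'→3' is the reverse complement: CATGCCCTTCAG.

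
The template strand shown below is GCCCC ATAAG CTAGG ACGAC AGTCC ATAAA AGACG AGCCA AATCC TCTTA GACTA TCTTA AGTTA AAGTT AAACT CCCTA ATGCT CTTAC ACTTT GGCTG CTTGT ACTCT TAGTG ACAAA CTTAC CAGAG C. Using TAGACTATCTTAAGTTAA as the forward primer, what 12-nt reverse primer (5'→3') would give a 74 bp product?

5'-AGTTTGTCACTA-3'

The forward primer binds at positions 49–66, so a 74 bp product ends at position 49 + 74 − 1 = 122.
The reverse primer anneals to the top strand over positions 111–122, i.e. to TAGTGACAAACT.
Its sequence written 5'→3' is the reverse complement: AGTTTGTCACTA.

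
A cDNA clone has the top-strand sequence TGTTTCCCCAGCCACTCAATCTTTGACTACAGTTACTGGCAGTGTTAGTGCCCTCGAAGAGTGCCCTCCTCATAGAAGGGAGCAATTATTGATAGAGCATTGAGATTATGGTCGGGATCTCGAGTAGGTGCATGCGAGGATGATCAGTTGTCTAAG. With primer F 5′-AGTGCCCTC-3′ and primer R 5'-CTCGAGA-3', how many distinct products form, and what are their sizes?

Two products: 78 bp, 65 bp

The forward primer AGTGCCCTC matches the top strand at positions 47–55, 60–68.
The reverse primer's reverse complement is TCTCGAG, matching at positions 118–124.
Each forward site pairs with the reverse site to give a product ending at position 124: sizes 78, 65 bp.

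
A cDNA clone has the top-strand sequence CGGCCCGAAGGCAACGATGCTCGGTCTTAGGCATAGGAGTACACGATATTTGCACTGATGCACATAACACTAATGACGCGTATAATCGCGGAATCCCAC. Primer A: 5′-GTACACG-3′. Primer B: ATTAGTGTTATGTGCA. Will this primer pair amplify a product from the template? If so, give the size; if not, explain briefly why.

Yes — a 36 bp product.

Primer A (GTACACG) matches the top strand at positions 39–45; it acts as a forward primer.
Primer B's reverse complement is TGCACATAACACTAAT, matching the top strand at positions 59–74; it acts as a reverse primer.
The 3' ends face each other across positions 39–74, giving a 36 bp product.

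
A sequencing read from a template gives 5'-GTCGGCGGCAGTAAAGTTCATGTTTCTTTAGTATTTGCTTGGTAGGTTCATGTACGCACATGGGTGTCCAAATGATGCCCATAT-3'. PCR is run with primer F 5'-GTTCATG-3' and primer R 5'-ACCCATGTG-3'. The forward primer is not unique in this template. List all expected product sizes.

50 bp, 20 bp

The forward primer GTTCATG matches the top strand at positions 16–22, 46–52.
The reverse primer's reverse complement is CACATGGGT, matching at positions 57–65.
Each forward site pairs with the reverse site to give a product ending at position 65: sizes 50, 20 bp.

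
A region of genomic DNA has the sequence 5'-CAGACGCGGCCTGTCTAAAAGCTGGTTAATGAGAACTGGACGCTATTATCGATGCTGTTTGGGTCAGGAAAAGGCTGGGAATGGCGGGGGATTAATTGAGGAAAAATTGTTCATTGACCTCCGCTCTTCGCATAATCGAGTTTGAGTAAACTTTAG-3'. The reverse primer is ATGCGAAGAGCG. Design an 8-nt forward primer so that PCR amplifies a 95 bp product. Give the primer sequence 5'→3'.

5'-GACGCTAT-3'

The reverse primer's reverse complement CGCTCTTCGCAT matches the template at positions 122–133, so the product ends at position 133.
A 95 bp product then starts at position 133 − 95 + 1 = 39.
The forward primer is identical to the top strand there: GACGCTAT.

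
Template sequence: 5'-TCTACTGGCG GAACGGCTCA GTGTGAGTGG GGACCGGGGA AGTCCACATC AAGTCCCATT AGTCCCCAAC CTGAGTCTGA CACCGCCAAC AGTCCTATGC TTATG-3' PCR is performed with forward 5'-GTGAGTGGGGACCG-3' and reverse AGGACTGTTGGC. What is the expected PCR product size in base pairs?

74 bp

Forward primer GTGAGTGGGGACCG is found on the top strand at positions 23–36.
The reverse primer's reverse complement is GCCAACAGTCCT, which matches the template at positions 85–96.
Amplicon spans positions 23–96: 74 bp.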